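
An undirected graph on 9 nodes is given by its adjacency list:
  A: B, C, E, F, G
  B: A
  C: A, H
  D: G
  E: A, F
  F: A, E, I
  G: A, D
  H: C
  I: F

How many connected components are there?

1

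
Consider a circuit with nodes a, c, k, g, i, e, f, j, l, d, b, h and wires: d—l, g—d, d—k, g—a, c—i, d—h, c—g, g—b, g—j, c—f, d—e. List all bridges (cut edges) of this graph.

a-g, b-g, c-f, c-g, c-i, d-e, d-g, d-h, d-k, d-l, g-j

removing f—c disconnects f from c; removing c—i disconnects c from i; removing k—d disconnects k from d; removing g—d disconnects g from d — these are bridges.
In total 11 edges are bridges.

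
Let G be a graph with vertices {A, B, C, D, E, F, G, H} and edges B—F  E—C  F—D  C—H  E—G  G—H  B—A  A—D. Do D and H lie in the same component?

No

The component containing D is {A, B, D, F}, and H is not in it.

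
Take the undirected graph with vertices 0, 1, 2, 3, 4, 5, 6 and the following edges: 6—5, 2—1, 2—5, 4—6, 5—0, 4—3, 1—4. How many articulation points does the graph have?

2

Removing 4 increases the component count from 1 to 2, so 4 is a cut vertex.
Removing 5 increases the component count from 1 to 2, so 5 is a cut vertex.
By contrast removing 1 leaves 1 component; it is not a cut vertex. No other vertex is a cut vertex either.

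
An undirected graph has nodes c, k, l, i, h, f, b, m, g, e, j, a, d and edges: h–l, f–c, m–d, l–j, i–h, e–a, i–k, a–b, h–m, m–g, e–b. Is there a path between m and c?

The component containing m is {d, g, h, i, j, k, l, m}, and c is not in it.

No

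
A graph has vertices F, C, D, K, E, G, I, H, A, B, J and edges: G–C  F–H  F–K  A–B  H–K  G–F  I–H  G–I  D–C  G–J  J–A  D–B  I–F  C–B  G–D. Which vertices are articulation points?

Removing G increases the component count from 2 to 3, so G is a cut vertex.
By contrast removing H leaves 2 components; it is not a cut vertex. No other vertex is a cut vertex either.

G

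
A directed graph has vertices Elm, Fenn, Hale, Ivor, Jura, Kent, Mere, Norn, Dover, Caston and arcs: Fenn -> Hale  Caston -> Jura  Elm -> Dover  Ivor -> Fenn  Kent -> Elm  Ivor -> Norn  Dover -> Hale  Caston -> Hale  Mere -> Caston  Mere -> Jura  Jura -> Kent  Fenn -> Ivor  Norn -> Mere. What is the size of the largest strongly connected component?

2

{Fenn, Ivor} are all mutually reachable — one SCC of size 2.
{Caston} is an SCC by itself.
{Elm} is an SCC by itself.
{Hale} is an SCC by itself.
{Norn} is an SCC by itself.
(and 4 more singleton SCCs)
The largest has 2 vertices.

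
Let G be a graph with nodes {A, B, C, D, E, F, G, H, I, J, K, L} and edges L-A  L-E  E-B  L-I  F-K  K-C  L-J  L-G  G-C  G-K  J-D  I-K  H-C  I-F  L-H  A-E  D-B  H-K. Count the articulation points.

1

Removing L increases the component count from 1 to 2, so L is a cut vertex.
By contrast removing I leaves 1 component; it is not a cut vertex. No other vertex is a cut vertex either.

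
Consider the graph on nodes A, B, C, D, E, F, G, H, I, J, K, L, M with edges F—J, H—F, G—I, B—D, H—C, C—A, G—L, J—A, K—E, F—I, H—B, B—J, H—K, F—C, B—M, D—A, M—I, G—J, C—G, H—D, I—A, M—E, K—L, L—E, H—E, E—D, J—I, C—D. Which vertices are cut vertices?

Removing I, for instance, still leaves 1 component. No single vertex removal increases the component count — the graph has no articulation points.

none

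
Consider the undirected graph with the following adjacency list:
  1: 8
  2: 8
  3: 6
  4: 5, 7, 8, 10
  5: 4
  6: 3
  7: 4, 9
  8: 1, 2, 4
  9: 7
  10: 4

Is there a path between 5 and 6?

The component containing 5 is {1, 2, 4, 5, 7, 8, 9, 10}, and 6 is not in it.

No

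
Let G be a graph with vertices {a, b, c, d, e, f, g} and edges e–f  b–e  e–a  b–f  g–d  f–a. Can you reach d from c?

No

The component containing c is {c}, and d is not in it.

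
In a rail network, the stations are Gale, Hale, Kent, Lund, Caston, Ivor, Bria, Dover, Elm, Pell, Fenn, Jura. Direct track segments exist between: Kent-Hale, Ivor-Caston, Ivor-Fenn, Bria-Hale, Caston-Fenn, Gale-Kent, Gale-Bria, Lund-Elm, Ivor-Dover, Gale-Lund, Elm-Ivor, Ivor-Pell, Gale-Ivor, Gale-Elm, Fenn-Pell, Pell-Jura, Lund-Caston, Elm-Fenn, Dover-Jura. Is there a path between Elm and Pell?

Yes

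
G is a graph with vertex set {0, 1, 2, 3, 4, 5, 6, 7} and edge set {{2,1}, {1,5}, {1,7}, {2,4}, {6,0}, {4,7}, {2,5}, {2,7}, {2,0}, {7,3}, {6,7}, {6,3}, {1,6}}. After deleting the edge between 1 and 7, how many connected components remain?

1

1 and 7 are still connected via 1-2-7, so the component count stays at 1.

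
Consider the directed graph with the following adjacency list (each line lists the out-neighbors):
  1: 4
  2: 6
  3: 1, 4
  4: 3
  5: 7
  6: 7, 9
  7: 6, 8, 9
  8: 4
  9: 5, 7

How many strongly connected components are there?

4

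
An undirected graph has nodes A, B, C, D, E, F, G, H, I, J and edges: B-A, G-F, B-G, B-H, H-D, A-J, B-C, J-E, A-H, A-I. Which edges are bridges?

A-I, A-J, B-C, B-G, D-H, E-J, F-G

The edges on the cycle B-A-H-B are not bridges since each lies on that cycle.
But removing D-H disconnects D from H; removing A-J disconnects A from J; removing B-C disconnects B from C; removing A-I disconnects A from I — these are bridges.
In total 7 edges are bridges.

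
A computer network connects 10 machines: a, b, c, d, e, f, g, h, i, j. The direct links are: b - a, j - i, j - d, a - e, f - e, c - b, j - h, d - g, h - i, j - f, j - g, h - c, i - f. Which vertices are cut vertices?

Removing j increases the component count from 1 to 2, so j is a cut vertex.
By contrast removing b leaves 1 component; it is not a cut vertex. No other vertex is a cut vertex either.

j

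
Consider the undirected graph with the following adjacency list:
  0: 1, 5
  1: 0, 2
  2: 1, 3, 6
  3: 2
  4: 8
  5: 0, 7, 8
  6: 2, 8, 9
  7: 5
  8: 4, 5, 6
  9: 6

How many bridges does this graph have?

The edges on the cycle 1-2-6-8-5-0-1 are not bridges since each lies on that cycle.
But removing 3-2 disconnects 3 from 2; removing 9-6 disconnects 9 from 6; removing 8-4 disconnects 8 from 4; removing 5-7 disconnects 5 from 7 — these are bridges.
That makes 4 bridges.

4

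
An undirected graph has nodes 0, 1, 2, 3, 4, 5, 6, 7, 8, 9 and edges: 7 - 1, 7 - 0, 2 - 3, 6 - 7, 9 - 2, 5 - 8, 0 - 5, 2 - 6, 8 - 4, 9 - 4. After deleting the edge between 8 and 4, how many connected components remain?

8 and 4 are still connected via 8-5-0-7-6-2-9-4, so the component count stays at 1.

1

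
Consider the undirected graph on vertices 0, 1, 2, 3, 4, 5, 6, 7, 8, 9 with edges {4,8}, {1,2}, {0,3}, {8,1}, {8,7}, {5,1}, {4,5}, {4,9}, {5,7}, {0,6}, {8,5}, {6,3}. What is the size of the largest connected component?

Starting from 0 we can reach 0, 3, 6. That is one component of size 3.
Starting from 1 we can reach 1, 2, 4, 5, 7, 8, 9. That is one component of size 7.
The largest has 7 vertices.

7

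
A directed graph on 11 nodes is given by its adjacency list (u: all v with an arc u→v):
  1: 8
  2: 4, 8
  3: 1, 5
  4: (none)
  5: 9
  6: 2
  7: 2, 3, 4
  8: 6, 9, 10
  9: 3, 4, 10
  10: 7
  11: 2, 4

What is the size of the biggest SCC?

{1, 2, 3, 5, 6, 7, 8, 9, 10} are all mutually reachable — one SCC of size 9.
{4} is an SCC by itself.
{11} is an SCC by itself.
The largest has 9 vertices.

9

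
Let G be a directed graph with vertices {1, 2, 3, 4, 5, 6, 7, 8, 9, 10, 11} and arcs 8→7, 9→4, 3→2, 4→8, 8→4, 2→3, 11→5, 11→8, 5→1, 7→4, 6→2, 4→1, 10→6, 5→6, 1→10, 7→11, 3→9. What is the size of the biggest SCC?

11

{1, 2, 3, 4, 5, 6, 7, 8, 9, 10, 11} are all mutually reachable — one SCC of size 11.
The largest has 11 vertices.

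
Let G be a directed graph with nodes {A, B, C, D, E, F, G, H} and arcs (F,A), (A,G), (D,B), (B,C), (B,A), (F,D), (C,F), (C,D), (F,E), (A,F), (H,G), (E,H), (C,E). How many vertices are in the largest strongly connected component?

{A, B, C, D, F} are all mutually reachable — one SCC of size 5.
{E} is an SCC by itself.
{G} is an SCC by itself.
{H} is an SCC by itself.
The largest has 5 vertices.

5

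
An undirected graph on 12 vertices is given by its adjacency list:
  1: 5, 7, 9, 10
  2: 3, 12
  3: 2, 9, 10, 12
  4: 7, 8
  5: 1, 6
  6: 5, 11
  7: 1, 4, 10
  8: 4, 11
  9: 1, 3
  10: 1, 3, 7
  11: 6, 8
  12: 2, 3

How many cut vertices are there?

1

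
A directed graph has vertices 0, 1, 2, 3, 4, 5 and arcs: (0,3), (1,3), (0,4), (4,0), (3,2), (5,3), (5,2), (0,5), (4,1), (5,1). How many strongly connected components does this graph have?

5

{0, 4} are all mutually reachable — one SCC of size 2.
{5} is an SCC by itself.
{1} is an SCC by itself.
{3} is an SCC by itself.
{2} is an SCC by itself.
That gives 5 strongly connected components.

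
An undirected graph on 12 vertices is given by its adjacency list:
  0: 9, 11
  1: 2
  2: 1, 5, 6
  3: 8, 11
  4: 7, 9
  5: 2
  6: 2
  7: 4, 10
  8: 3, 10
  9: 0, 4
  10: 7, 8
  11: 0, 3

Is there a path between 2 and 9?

The component containing 2 is {1, 2, 5, 6}, and 9 is not in it.

No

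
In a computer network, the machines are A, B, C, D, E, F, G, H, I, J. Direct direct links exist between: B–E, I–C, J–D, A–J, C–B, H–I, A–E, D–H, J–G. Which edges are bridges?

G-J

The edges on the cycle A-J-D-H-I-C-B-E-A are not bridges since each lies on that cycle.
But removing G–J disconnects G from J — this is a bridge.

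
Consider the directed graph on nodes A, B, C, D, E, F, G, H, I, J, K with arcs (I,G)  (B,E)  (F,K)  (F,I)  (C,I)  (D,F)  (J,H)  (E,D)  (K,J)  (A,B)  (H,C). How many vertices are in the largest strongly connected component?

1

{B} is an SCC by itself.
{K} is an SCC by itself.
{A} is an SCC by itself.
{C} is an SCC by itself.
{G} is an SCC by itself.
(and 6 more singleton SCCs)
The largest has 1 vertex.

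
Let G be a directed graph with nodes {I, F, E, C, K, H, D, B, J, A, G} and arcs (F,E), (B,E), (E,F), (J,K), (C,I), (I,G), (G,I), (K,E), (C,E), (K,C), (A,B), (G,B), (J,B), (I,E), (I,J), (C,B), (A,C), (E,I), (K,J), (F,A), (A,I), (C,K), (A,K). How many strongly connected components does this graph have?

3

{A, B, C, E, F, G, I, J, K} are all mutually reachable — one SCC of size 9.
{D} is an SCC by itself.
{H} is an SCC by itself.
That gives 3 strongly connected components.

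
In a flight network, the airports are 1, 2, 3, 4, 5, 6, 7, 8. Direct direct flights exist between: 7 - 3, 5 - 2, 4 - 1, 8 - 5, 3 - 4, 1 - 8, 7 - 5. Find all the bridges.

2-5

The edges on the cycle 7-3-4-1-8-5-7 are not bridges since each lies on that cycle.
But removing 5 - 2 disconnects 5 from 2 — this is a bridge.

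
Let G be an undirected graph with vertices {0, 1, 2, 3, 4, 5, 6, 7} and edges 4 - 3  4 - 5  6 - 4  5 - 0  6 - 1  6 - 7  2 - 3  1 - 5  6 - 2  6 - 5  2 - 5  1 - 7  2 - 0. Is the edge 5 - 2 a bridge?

No

After removing 5 - 2, the path 5-6-2 still connects them, so the edge is not a bridge.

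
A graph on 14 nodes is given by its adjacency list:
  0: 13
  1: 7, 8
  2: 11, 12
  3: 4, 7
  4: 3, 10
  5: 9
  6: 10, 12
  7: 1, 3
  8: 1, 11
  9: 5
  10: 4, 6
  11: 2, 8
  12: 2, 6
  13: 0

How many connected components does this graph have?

3

Starting from 0 we can reach 0, 13. That is one component of size 2.
Starting from 5 we can reach 5, 9. That is one component of size 2.
Starting from 1 we can reach 1, 2, 3, 4, 6, 7, 8, 10, 11, 12. That is one component of size 10.
Total: 3 components.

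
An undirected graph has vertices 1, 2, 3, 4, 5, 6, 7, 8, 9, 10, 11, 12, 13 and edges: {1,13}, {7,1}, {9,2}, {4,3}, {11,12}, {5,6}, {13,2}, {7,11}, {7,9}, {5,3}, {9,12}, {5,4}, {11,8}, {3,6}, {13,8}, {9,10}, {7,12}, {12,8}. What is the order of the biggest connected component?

Starting from 3 we can reach 3, 4, 5, 6. That is one component of size 4.
Starting from 1 we can reach 1, 2, 7, 8, 9, 10, 11, 12, 13. That is one component of size 9.
The largest has 9 vertices.

9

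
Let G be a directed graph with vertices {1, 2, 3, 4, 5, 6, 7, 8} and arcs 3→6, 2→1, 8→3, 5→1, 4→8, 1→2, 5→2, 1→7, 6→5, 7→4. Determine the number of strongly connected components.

1

{1, 2, 3, 4, 5, 6, 7, 8} are all mutually reachable — one SCC of size 8.
That gives 1 strongly connected component.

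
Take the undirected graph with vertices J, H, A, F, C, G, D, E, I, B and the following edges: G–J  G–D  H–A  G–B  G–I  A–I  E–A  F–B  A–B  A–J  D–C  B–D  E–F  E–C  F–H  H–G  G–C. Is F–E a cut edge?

No

After removing F–E, the path F-H-A-E still connects them, so the edge is not a bridge.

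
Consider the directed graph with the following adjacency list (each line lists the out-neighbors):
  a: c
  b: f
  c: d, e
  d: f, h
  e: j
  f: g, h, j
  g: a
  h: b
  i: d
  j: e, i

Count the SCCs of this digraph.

{a, b, c, d, e, f, g, h, i, j} are all mutually reachable — one SCC of size 10.
That gives 1 strongly connected component.

1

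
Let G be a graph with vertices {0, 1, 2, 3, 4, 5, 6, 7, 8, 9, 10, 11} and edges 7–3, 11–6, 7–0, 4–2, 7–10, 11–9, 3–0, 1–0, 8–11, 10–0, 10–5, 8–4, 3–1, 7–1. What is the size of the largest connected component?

Starting from 0 we can reach 0, 1, 3, 5, 7, 10. That is one component of size 6.
Starting from 2 we can reach 2, 4, 6, 8, 9, 11. That is one component of size 6.
The largest has 6 vertices.

6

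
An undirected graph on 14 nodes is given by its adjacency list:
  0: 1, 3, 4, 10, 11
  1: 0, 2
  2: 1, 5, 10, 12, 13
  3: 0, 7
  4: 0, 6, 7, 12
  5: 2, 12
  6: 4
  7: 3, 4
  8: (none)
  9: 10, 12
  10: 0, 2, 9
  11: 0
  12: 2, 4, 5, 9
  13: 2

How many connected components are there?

8 is isolated — a component by itself.
Starting from 0 we can reach 0, 1, 2, 3, 4, 5, 6, 7, 9, 10, 11, 12, 13. That is one component of size 13.
Total: 2 components.

2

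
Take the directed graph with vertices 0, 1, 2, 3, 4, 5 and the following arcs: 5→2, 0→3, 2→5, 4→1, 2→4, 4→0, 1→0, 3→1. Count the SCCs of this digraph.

{0, 1, 3} are all mutually reachable — one SCC of size 3.
{2, 5} are all mutually reachable — one SCC of size 2.
{4} is an SCC by itself.
That gives 3 strongly connected components.

3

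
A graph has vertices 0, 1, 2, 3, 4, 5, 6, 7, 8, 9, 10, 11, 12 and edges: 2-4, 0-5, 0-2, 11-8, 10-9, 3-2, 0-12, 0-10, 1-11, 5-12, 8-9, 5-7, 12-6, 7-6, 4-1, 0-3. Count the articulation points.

1

Removing 0 increases the component count from 1 to 2, so 0 is a cut vertex.
By contrast removing 4 leaves 1 component; it is not a cut vertex. No other vertex is a cut vertex either.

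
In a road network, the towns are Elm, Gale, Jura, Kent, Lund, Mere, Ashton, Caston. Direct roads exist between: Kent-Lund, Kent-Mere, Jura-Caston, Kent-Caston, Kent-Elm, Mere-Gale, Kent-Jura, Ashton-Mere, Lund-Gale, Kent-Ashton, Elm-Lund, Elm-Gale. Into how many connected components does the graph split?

1

Starting from Elm we can reach Elm, Gale, Jura, Kent, Lund, Mere, Ashton, Caston. That is one component of size 8.
Total: 1 component.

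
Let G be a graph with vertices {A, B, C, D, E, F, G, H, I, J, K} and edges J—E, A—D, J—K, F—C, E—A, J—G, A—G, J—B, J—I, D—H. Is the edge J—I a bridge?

Removing J—I leaves no path between J and I: the component count goes from 2 to 3. So it is a bridge.

Yes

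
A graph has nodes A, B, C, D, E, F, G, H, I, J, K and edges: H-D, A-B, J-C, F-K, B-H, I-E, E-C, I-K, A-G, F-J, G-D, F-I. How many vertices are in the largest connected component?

6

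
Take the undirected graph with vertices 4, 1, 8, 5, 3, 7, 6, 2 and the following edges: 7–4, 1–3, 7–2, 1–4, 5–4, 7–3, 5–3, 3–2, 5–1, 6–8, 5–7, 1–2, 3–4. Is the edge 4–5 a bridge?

After removing 4–5, the path 4-1-5 still connects them, so the edge is not a bridge.

No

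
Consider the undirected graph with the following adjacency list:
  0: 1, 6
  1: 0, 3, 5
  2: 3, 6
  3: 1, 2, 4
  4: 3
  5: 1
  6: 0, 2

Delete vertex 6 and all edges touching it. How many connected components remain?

With 6 gone, the remaining components are: {0, 1, 2, 3, 4, 5}.
That is 1 component.

1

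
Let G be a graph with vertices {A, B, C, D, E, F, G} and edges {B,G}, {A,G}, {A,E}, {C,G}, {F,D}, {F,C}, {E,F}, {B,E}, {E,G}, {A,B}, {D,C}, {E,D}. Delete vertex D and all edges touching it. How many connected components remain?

1

With D gone, the remaining components are: {A, B, C, E, F, G}.
That is 1 component.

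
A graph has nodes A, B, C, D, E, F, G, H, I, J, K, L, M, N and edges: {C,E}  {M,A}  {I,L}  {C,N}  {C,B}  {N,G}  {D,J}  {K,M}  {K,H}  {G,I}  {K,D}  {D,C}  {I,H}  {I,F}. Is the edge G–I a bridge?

After removing G–I, the path G-N-C-D-K-H-I still connects them, so the edge is not a bridge.

No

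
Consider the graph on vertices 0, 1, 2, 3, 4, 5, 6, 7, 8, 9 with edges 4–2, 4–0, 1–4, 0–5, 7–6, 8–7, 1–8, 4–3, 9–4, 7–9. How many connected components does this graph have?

1

Starting from 0 we can reach 0, 1, 2, 3, 4, 5, 6, 7, 8, 9. That is one component of size 10.
Total: 1 component.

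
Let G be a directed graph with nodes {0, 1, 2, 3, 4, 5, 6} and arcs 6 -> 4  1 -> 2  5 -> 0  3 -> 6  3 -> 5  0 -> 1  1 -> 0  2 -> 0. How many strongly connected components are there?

{0, 1, 2} are all mutually reachable — one SCC of size 3.
{6} is an SCC by itself.
{4} is an SCC by itself.
{5} is an SCC by itself.
{3} is an SCC by itself.
That gives 5 strongly connected components.

5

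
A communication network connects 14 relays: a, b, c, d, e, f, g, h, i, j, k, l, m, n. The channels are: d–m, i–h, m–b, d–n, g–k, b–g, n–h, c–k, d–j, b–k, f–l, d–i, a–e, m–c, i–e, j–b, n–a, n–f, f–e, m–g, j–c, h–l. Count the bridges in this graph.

0

The edges on the cycle b-g-k-b are not bridges since each lies on that cycle.
Every edge lies on some cycle, so there are no bridges.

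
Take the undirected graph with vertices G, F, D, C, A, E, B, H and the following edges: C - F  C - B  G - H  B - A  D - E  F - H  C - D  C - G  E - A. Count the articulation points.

1

Removing C increases the component count from 1 to 2, so C is a cut vertex.
By contrast removing D leaves 1 component; it is not a cut vertex. No other vertex is a cut vertex either.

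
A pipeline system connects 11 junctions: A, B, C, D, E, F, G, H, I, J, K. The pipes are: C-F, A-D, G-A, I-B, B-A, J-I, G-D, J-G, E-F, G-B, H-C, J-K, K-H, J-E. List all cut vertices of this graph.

Removing J increases the component count from 1 to 2, so J is a cut vertex.
By contrast removing F leaves 1 component; it is not a cut vertex. No other vertex is a cut vertex either.

J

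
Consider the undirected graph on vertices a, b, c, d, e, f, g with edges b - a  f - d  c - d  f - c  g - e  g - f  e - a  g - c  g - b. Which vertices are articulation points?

Removing g increases the component count from 1 to 2, so g is a cut vertex.
By contrast removing f leaves 1 component; it is not a cut vertex. No other vertex is a cut vertex either.

g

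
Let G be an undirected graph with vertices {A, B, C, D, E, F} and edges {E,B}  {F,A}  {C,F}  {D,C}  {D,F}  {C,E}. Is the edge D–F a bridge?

No

After removing D–F, the path D-C-F still connects them, so the edge is not a bridge.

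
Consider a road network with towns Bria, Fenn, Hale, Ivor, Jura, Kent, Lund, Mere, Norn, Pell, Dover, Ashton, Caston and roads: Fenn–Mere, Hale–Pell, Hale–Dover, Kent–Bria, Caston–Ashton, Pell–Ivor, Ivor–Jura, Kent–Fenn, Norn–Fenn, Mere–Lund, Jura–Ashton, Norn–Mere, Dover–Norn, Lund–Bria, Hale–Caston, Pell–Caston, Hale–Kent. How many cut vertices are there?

1

Removing Hale increases the component count from 1 to 2, so Hale is a cut vertex.
By contrast removing Dover leaves 1 component; it is not a cut vertex. No other vertex is a cut vertex either.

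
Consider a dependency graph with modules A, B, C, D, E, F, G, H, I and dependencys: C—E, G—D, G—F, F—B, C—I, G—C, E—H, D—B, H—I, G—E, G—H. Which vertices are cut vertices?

Removing G increases the component count from 2 to 3, so G is a cut vertex.
By contrast removing D leaves 2 components; it is not a cut vertex. No other vertex is a cut vertex either.

G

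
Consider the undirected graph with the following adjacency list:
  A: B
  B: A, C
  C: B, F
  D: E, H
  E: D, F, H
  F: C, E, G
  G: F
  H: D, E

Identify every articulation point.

B, C, E, F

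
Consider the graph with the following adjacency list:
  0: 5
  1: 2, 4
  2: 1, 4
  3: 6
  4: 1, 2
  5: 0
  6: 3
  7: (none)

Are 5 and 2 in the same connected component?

No

The component containing 5 is {0, 5}, and 2 is not in it.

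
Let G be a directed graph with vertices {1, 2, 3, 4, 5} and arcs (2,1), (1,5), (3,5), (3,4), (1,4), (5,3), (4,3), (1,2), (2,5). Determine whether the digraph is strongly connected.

There is no directed path from 5 to 2, so the graph is not strongly connected.

No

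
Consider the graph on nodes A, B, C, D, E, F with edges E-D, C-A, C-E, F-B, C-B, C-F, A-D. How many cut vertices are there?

1

Removing C increases the component count from 1 to 2, so C is a cut vertex.
By contrast removing B leaves 1 component; it is not a cut vertex. No other vertex is a cut vertex either.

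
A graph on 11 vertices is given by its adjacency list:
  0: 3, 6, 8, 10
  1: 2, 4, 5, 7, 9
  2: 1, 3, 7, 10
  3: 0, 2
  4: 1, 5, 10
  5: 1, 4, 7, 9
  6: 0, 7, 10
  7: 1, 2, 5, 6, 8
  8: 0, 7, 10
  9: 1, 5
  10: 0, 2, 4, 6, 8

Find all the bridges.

none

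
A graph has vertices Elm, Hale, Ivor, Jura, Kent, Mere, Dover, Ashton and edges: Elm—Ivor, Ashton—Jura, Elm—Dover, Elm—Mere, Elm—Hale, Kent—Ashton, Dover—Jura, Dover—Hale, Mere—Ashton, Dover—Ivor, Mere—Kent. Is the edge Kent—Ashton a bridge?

No

After removing Kent—Ashton, the path Kent-Mere-Ashton still connects them, so the edge is not a bridge.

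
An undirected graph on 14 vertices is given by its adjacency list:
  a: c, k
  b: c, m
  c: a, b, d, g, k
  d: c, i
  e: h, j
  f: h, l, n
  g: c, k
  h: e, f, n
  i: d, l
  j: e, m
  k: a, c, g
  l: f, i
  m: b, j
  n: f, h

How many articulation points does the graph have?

1

Removing c increases the component count from 1 to 2, so c is a cut vertex.
By contrast removing i leaves 1 component; it is not a cut vertex. No other vertex is a cut vertex either.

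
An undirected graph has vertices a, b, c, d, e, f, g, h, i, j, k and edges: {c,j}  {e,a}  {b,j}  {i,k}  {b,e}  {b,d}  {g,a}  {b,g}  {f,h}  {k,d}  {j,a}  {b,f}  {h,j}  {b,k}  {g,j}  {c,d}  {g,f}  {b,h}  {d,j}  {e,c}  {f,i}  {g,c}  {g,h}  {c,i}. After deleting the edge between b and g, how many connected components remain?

b and g are still connected via b-f-g, so the component count stays at 1.

1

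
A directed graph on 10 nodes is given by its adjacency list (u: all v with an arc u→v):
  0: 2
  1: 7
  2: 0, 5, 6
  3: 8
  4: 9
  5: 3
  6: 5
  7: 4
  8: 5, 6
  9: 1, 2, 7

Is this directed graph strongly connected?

No

There is no directed path from 6 to 0, so the graph is not strongly connected.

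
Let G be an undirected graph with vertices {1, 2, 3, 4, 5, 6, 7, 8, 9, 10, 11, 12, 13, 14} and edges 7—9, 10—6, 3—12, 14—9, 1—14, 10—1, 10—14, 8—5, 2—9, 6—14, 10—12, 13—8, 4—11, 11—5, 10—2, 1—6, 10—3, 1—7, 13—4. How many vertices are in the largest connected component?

Starting from 4 we can reach 4, 5, 8, 11, 13. That is one component of size 5.
Starting from 1 we can reach 1, 2, 3, 6, 7, 9, 10, 12, 14. That is one component of size 9.
The largest has 9 vertices.

9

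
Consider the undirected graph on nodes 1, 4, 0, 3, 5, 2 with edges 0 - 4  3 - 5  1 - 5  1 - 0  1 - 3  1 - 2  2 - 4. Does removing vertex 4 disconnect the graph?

No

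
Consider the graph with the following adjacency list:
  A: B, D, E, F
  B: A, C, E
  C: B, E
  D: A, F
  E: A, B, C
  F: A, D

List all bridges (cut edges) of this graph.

none

The edges on the cycle A-D-F-A are not bridges since each lies on that cycle.
Every edge lies on some cycle, so there are no bridges.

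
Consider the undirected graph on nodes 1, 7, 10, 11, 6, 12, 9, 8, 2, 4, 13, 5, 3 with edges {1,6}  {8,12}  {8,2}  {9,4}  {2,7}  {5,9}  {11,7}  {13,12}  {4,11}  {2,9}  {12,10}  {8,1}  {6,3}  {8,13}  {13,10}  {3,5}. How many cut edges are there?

0

The edges on the cycle 8-1-6-3-5-9-4-11-7-2-8 are not bridges since each lies on that cycle.
Every edge lies on some cycle, so there are no bridges.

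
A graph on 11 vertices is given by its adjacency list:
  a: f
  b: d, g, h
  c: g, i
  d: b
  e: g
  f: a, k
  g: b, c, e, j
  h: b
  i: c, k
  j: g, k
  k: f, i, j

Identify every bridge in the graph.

The edges on the cycle c-i-k-j-g-c are not bridges since each lies on that cycle.
But removing b-d disconnects b from d; removing k-f disconnects k from f; removing b-h disconnects b from h; removing f-a disconnects f from a — these are bridges.
In total 6 edges are bridges.

a-f, b-d, b-g, b-h, e-g, f-k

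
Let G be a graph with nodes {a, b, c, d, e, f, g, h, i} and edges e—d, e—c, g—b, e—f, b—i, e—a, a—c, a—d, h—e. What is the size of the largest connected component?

Starting from b we can reach b, g, i. That is one component of size 3.
Starting from a we can reach a, c, d, e, f, h. That is one component of size 6.
The largest has 6 vertices.

6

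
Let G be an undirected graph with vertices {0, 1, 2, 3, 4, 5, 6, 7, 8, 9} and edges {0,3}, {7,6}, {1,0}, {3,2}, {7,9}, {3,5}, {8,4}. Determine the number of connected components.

3

Starting from 4 we can reach 4, 8. That is one component of size 2.
Starting from 6 we can reach 6, 7, 9. That is one component of size 3.
Starting from 0 we can reach 0, 1, 2, 3, 5. That is one component of size 5.
Total: 3 components.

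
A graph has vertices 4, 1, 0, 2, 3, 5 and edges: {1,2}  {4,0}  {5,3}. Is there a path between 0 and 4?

From 0 we can reach 0, 4, which includes 4.

Yes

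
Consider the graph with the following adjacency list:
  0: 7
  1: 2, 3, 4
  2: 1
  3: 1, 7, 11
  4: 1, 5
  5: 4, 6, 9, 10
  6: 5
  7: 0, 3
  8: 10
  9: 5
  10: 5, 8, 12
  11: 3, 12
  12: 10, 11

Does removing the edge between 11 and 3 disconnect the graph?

After removing 11-3, the path 11-12-10-5-4-1-3 still connects them, so the edge is not a bridge.

No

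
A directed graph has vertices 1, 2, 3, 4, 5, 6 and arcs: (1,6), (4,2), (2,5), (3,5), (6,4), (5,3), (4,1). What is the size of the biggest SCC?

3

{1, 4, 6} are all mutually reachable — one SCC of size 3.
{3, 5} are all mutually reachable — one SCC of size 2.
{2} is an SCC by itself.
The largest has 3 vertices.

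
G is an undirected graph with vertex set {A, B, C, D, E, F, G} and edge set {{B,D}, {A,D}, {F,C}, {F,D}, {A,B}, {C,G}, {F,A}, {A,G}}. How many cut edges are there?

The edges on the cycle F-C-G-A-F are not bridges since each lies on that cycle.
Every edge lies on some cycle, so there are no bridges.

0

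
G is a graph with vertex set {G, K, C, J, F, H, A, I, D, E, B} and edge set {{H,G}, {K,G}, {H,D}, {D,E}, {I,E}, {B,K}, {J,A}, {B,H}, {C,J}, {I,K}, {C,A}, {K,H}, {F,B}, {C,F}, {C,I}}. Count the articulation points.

1

Removing C increases the component count from 1 to 2, so C is a cut vertex.
By contrast removing K leaves 1 component; it is not a cut vertex. No other vertex is a cut vertex either.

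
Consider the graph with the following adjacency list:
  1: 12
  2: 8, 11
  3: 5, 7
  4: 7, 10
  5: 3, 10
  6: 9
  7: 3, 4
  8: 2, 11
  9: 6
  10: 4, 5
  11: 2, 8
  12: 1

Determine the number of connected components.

4

Starting from 1 we can reach 1, 12. That is one component of size 2.
Starting from 6 we can reach 6, 9. That is one component of size 2.
Starting from 2 we can reach 2, 8, 11. That is one component of size 3.
Starting from 3 we can reach 3, 4, 5, 7, 10. That is one component of size 5.
Total: 4 components.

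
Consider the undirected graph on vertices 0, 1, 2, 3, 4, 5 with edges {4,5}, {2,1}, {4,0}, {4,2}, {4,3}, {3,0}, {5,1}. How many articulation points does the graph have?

1

Removing 4 increases the component count from 1 to 2, so 4 is a cut vertex.
By contrast removing 0 leaves 1 component; it is not a cut vertex. No other vertex is a cut vertex either.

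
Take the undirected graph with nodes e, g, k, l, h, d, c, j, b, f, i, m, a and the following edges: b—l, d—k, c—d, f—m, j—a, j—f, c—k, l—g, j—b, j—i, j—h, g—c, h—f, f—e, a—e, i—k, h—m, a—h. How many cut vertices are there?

1

Removing j increases the component count from 1 to 2, so j is a cut vertex.
By contrast removing a leaves 1 component; it is not a cut vertex. No other vertex is a cut vertex either.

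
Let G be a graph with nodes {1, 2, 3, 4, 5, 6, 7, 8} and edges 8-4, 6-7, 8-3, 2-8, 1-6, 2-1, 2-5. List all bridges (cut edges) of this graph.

1-2, 1-6, 2-5, 2-8, 3-8, 4-8, 6-7

removing 4-8 disconnects 4 from 8; removing 2-1 disconnects 2 from 1; removing 3-8 disconnects 3 from 8; removing 6-7 disconnects 6 from 7 — these are bridges.
In total 7 edges are bridges.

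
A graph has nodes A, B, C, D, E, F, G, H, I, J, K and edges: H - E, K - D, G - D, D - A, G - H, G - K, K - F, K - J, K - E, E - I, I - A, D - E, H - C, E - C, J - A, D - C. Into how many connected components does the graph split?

B is isolated — a component by itself.
Starting from A we can reach A, C, D, E, F, G, H, I, J, K. That is one component of size 10.
Total: 2 components.

2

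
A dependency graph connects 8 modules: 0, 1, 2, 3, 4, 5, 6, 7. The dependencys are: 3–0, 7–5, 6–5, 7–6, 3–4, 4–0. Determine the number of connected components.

4

2 is isolated — a component by itself.
1 is isolated — a component by itself.
Starting from 0 we can reach 0, 3, 4. That is one component of size 3.
Starting from 5 we can reach 5, 6, 7. That is one component of size 3.
Total: 4 components.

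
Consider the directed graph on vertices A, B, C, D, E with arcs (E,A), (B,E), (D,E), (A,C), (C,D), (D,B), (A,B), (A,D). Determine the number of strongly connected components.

{A, B, C, D, E} are all mutually reachable — one SCC of size 5.
That gives 1 strongly connected component.

1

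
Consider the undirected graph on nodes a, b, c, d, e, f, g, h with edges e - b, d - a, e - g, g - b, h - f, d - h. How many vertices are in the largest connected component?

c is isolated — a component by itself.
Starting from b we can reach b, e, g. That is one component of size 3.
Starting from a we can reach a, d, f, h. That is one component of size 4.
The largest has 4 vertices.

4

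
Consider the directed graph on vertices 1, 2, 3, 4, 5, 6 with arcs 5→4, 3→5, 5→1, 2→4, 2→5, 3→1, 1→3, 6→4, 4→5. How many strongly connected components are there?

3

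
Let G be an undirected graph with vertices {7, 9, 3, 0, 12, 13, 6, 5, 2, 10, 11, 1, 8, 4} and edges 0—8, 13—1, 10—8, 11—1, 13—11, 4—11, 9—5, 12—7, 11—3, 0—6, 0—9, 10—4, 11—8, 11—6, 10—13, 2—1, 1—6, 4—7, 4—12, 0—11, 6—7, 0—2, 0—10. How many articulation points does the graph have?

Removing 0 increases the component count from 1 to 2, so 0 is a cut vertex.
Removing 9 increases the component count from 1 to 2, so 9 is a cut vertex.
Removing 11 increases the component count from 1 to 2, so 11 is a cut vertex.
By contrast removing 10 leaves 1 component; it is not a cut vertex. No other vertex is a cut vertex either.

3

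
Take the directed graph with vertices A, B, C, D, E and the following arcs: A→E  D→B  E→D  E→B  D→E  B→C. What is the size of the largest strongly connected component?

2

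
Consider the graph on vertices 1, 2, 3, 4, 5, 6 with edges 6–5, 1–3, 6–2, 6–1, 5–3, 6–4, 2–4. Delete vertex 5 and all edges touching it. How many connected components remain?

1

With 5 gone, the remaining components are: {1, 2, 3, 4, 6}.
That is 1 component.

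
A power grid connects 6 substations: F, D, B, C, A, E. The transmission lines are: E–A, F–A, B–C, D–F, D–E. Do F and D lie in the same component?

Yes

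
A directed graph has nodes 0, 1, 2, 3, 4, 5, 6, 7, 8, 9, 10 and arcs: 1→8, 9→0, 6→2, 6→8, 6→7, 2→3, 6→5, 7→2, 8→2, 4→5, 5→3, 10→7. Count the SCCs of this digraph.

{5} is an SCC by itself.
{4} is an SCC by itself.
{1} is an SCC by itself.
{6} is an SCC by itself.
{10} is an SCC by itself.
(and 6 more singleton SCCs)
That gives 11 strongly connected components.

11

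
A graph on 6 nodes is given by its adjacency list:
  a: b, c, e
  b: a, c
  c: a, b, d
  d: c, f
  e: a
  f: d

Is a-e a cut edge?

Yes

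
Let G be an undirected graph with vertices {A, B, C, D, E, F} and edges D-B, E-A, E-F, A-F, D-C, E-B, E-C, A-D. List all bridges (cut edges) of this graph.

none

The edges on the cycle E-A-D-C-E are not bridges since each lies on that cycle.
Every edge lies on some cycle, so there are no bridges.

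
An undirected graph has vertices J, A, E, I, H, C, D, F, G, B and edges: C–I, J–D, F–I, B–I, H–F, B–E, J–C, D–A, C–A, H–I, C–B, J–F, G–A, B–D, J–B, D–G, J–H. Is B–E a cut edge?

Removing B–E leaves no path between B and E: the component count goes from 1 to 2. So it is a bridge.

Yes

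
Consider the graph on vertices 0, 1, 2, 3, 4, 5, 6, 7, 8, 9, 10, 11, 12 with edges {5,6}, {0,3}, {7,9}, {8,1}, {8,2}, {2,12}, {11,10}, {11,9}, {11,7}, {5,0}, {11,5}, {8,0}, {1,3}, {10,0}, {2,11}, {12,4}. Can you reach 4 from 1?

From 1 we can reach 0, 1, 2, 3, 4, 5, 6, 7, 8, 9, 10, 11, 12, which includes 4.

Yes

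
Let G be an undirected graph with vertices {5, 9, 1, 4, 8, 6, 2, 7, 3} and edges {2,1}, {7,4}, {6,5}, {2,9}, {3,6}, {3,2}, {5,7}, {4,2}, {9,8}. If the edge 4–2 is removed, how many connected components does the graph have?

1

4 and 2 are still connected via 4-7-5-6-3-2, so the component count stays at 1.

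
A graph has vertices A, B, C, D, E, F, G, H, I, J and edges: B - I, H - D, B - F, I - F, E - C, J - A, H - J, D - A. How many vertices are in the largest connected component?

4

G is isolated — a component by itself.
Starting from C we can reach C, E. That is one component of size 2.
Starting from B we can reach B, F, I. That is one component of size 3.
Starting from A we can reach A, D, H, J. That is one component of size 4.
The largest has 4 vertices.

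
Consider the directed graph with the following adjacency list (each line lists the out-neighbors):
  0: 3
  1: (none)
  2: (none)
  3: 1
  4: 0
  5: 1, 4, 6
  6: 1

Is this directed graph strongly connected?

There is no directed path from 5 to 2, so the graph is not strongly connected.

No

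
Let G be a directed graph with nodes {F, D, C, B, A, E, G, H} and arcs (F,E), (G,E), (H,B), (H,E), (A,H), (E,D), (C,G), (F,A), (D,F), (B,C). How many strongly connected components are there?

1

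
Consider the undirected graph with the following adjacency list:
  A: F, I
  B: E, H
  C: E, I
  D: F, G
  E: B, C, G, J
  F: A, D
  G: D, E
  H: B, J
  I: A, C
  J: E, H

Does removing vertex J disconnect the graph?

No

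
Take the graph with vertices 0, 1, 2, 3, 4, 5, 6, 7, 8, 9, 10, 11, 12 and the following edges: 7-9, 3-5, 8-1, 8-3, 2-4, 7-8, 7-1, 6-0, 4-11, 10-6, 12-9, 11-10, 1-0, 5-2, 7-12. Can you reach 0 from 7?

Yes

From 7 we can reach 0, 1, 2, 3, 4, 5, 6, 7, 8, 9, 10, 11, 12, which includes 0.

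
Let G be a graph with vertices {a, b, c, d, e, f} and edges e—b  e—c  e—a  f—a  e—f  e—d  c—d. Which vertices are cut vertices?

e

Removing e increases the component count from 1 to 3, so e is a cut vertex.
By contrast removing f leaves 1 component; it is not a cut vertex. No other vertex is a cut vertex either.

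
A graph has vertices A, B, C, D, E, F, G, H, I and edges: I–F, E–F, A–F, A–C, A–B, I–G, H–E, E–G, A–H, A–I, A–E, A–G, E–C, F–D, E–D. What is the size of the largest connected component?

9

Starting from A we can reach A, B, C, D, E, F, G, H, I. That is one component of size 9.
The largest has 9 vertices.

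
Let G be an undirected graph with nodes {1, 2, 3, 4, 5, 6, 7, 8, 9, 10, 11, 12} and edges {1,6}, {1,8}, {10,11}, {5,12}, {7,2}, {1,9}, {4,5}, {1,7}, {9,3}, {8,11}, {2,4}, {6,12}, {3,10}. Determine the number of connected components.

1

Starting from 1 we can reach 1, 2, 3, 4, 5, 6, 7, 8, 9, 10, 11, 12. That is one component of size 12.
Total: 1 component.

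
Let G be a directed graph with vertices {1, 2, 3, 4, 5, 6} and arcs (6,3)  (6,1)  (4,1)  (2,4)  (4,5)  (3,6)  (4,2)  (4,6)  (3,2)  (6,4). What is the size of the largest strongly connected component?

{2, 3, 4, 6} are all mutually reachable — one SCC of size 4.
{5} is an SCC by itself.
{1} is an SCC by itself.
The largest has 4 vertices.

4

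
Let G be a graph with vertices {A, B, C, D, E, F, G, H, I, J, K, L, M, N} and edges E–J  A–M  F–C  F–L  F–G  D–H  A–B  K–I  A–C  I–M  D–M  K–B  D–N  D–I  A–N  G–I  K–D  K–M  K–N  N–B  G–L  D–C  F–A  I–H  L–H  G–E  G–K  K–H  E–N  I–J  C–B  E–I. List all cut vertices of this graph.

Removing D, for instance, still leaves 1 component. No single vertex removal increases the component count — the graph has no articulation points.

none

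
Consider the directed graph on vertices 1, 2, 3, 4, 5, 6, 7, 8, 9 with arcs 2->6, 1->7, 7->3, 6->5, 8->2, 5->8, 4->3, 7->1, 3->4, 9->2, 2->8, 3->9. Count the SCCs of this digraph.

4

{2, 5, 6, 8} are all mutually reachable — one SCC of size 4.
{3, 4} are all mutually reachable — one SCC of size 2.
{1, 7} are all mutually reachable — one SCC of size 2.
{9} is an SCC by itself.
That gives 4 strongly connected components.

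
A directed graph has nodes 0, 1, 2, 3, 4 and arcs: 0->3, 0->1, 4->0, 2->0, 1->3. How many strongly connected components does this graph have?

{3} is an SCC by itself.
{1} is an SCC by itself.
{0} is an SCC by itself.
{2} is an SCC by itself.
{4} is an SCC by itself.
That gives 5 strongly connected components.

5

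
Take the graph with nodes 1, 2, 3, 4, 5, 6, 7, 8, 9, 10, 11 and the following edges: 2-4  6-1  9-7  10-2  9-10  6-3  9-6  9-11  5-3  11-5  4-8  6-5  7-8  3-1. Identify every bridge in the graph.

none

The edges on the cycle 9-11-5-3-1-6-9 are not bridges since each lies on that cycle.
Every edge lies on some cycle, so there are no bridges.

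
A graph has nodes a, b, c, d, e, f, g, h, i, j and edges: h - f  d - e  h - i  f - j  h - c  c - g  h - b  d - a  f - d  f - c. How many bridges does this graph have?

The edges on the cycle h-f-c-h are not bridges since each lies on that cycle.
But removing d - e disconnects d from e; removing f - j disconnects f from j; removing h - b disconnects h from b; removing f - d disconnects f from d — these are bridges.
In total 7 edges are bridges.

7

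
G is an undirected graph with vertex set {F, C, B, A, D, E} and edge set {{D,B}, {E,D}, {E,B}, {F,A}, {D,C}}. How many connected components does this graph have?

Starting from A we can reach A, F. That is one component of size 2.
Starting from B we can reach B, C, D, E. That is one component of size 4.
Total: 2 components.

2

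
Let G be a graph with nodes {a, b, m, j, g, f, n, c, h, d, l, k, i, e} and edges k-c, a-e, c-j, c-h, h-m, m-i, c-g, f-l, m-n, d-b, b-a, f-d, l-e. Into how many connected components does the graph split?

2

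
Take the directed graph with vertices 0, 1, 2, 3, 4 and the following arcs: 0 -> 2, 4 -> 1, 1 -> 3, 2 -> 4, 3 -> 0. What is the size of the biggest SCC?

{0, 1, 2, 3, 4} are all mutually reachable — one SCC of size 5.
The largest has 5 vertices.

5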